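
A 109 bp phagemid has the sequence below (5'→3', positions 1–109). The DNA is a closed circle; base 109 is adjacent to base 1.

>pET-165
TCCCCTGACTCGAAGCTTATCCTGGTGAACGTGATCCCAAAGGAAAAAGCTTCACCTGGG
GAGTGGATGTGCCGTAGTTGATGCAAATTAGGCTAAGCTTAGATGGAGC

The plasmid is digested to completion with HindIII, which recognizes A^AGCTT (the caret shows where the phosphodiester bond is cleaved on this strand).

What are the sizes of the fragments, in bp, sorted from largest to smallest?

48, 34, 27 bp

HindIII sites (AAGCTT) start at positions 13, 47, 95.
HindIII cuts after the first base of each site, so after positions 13, 47, 95.
Circular molecule, 3 cuts → 3 fragments:
  14–47 → 34 bp
  48–95 → 48 bp
  96–109 then 1–13 → 14 + 13 = 27 bp
Sorted largest to smallest: 48, 34, 27 bp.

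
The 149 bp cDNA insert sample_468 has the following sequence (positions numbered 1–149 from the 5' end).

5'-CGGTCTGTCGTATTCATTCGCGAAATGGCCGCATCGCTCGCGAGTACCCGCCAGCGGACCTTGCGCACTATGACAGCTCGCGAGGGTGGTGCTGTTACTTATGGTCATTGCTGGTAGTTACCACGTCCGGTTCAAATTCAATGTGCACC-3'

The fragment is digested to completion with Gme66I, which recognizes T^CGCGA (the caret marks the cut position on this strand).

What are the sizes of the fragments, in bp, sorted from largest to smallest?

71, 40, 20, 18 bp

Gme66I sites (TCGCGA) start at positions 18, 38, 78.
Gme66I cuts after the first base of each site, so after positions 18, 38, 78.
Linear molecule, 3 cuts → 4 fragments:
  1–18 → 18 bp
  19–38 → 20 bp
  39–78 → 40 bp
  79–149 → 71 bp
Sorted largest to smallest: 71, 40, 20, 18 bp.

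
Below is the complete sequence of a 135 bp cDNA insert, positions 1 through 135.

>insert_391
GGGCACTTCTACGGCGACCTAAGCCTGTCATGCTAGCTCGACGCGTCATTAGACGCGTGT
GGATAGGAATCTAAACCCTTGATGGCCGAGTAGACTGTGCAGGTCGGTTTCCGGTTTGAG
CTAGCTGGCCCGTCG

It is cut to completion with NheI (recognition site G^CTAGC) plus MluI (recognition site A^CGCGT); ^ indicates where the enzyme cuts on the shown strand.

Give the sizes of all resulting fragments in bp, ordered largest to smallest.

67, 32, 15, 12, 9 bp

NheI sites (GCTAGC) start at positions 32, 120.
NheI cuts after the first base of each site, so after positions 32, 120.
MluI sites (ACGCGT) start at positions 41, 53.
MluI cuts after the first base of each site, so after positions 41, 53.
Combined cut positions: 32, 41, 53, 120.
Linear molecule, 4 cuts → 5 fragments:
  1–32 → 32 bp
  33–41 → 9 bp
  42–53 → 12 bp
  54–120 → 67 bp
  121–135 → 15 bp
Sorted largest to smallest: 67, 32, 15, 12, 9 bp.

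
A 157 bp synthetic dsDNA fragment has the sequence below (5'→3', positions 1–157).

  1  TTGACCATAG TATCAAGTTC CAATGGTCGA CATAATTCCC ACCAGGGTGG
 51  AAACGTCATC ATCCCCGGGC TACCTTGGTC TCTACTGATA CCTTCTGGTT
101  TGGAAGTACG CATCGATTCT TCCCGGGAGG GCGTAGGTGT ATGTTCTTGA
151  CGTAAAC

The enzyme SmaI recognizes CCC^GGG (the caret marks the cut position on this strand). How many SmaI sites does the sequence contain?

2

CCCGGG occurs starting at positions 64, 122.
SmaI cuts at 2 sites.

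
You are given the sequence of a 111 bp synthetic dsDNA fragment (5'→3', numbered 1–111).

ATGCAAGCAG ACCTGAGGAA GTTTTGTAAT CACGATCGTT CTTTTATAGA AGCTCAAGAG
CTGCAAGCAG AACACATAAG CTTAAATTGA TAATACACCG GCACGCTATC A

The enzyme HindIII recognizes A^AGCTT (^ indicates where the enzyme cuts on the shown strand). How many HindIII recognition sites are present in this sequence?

AAGCTT occurs starting at position 78.
HindIII cuts at 1 site.

1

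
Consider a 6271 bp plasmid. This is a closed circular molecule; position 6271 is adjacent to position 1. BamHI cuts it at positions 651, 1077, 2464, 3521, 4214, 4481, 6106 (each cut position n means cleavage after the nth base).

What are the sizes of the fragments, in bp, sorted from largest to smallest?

1625, 1387, 1057, 816, 693, 426, 267 bp

Circular molecule, 7 cuts → 7 fragments:
  1077 − 651 = 426 bp
  2464 − 1077 = 1387 bp
  3521 − 2464 = 1057 bp
  4214 − 3521 = 693 bp
  4481 − 4214 = 267 bp
  6106 − 4481 = 1625 bp
  wrap: 6271 − 6106 + 651 = 816 bp
Sorted largest to smallest: 1625, 1387, 1057, 816, 693, 426, 267 bp.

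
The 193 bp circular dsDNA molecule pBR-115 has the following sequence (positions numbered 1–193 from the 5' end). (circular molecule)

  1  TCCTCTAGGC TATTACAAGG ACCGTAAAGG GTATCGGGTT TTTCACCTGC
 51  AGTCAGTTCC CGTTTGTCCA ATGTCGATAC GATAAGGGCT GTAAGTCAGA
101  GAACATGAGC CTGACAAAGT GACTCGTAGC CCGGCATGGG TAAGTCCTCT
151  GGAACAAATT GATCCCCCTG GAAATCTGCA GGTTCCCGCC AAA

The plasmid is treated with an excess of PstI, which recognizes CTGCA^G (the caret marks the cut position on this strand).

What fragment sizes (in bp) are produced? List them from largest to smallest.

PstI sites (CTGCAG) start at positions 47, 176.
PstI cuts after base 5 of each site (before the last base), so after positions 51, 180.
Circular molecule, 2 cuts → 2 fragments:
  52–180 → 129 bp
  181–193 then 1–51 → 13 + 51 = 64 bp
Sorted largest to smallest: 129, 64 bp.

129, 64 bp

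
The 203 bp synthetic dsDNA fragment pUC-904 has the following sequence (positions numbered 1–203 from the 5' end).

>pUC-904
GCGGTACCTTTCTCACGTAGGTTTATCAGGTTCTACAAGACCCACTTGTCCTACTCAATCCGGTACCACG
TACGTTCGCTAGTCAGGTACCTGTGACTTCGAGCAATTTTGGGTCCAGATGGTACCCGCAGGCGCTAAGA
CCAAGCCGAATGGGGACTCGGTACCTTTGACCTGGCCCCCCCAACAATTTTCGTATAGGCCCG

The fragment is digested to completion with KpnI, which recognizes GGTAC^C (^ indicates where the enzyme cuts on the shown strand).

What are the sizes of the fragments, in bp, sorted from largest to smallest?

KpnI sites (GGTACC) start at positions 3, 62, 86, 121, 160.
KpnI cuts after base 5 of each site (before the last base), so after positions 7, 66, 90, 125, 164.
Linear molecule, 5 cuts → 6 fragments:
  1–7 → 7 bp
  8–66 → 59 bp
  67–90 → 24 bp
  91–125 → 35 bp
  126–164 → 39 bp
  165–203 → 39 bp
Sorted largest to smallest: 59, 39, 39, 35, 24, 7 bp.

59, 39, 39, 35, 24, 7 bp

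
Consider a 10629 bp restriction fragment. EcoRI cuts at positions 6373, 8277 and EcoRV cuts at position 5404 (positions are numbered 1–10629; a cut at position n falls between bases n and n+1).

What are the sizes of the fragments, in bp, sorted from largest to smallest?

Combined cut positions (sorted): 5404, 6373, 8277.
Linear molecule, 3 cuts → 4 fragments:
  5404 − 0 = 5404 bp
  6373 − 5404 = 969 bp
  8277 − 6373 = 1904 bp
  10629 − 8277 = 2352 bp
Sorted largest to smallest: 5404, 2352, 1904, 969 bp.

5404, 2352, 1904, 969 bp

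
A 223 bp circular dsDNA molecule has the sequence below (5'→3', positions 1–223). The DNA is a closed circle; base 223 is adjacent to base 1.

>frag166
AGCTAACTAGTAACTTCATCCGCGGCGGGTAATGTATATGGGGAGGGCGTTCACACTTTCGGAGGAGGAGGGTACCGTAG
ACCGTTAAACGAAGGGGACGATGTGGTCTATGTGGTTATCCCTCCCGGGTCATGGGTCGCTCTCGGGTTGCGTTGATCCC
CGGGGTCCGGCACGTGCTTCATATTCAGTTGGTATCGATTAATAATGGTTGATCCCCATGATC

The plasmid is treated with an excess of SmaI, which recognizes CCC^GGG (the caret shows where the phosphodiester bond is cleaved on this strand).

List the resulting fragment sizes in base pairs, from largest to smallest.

188, 35 bp

SmaI sites (CCCGGG) start at positions 124, 159.
SmaI cuts after base 3 of each site, so after positions 126, 161.
Circular molecule, 2 cuts → 2 fragments:
  127–161 → 35 bp
  162–223 then 1–126 → 62 + 126 = 188 bp
Sorted largest to smallest: 188, 35 bp.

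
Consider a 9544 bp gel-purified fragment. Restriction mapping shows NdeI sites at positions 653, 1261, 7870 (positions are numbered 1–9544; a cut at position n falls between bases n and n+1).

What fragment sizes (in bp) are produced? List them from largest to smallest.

Linear molecule, 3 cuts → 4 fragments:
  653 − 0 = 653 bp
  1261 − 653 = 608 bp
  7870 − 1261 = 6609 bp
  9544 − 7870 = 1674 bp
Sorted largest to smallest: 6609, 1674, 653, 608 bp.

6609, 1674, 653, 608 bp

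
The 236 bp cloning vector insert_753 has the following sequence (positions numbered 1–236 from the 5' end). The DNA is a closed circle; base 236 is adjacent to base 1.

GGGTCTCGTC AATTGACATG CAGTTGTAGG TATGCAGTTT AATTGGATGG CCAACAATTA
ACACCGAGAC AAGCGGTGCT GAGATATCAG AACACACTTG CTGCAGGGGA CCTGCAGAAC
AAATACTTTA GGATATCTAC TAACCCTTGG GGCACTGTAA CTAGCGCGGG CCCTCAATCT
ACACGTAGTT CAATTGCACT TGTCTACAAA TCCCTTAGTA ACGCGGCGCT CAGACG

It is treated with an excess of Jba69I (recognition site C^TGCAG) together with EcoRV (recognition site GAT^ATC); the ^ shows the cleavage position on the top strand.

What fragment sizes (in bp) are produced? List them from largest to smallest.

187, 22, 16, 11 bp

Jba69I sites (CTGCAG) start at positions 101, 112.
Jba69I cuts after the first base of each site, so after positions 101, 112.
EcoRV sites (GATATC) start at positions 83, 132.
EcoRV cuts after base 3 of each site, so after positions 85, 134.
Combined cut positions: 85, 101, 112, 134.
Circular molecule, 4 cuts → 4 fragments:
  86–101 → 16 bp
  102–112 → 11 bp
  113–134 → 22 bp
  135–236 then 1–85 → 102 + 85 = 187 bp
Sorted largest to smallest: 187, 22, 16, 11 bp.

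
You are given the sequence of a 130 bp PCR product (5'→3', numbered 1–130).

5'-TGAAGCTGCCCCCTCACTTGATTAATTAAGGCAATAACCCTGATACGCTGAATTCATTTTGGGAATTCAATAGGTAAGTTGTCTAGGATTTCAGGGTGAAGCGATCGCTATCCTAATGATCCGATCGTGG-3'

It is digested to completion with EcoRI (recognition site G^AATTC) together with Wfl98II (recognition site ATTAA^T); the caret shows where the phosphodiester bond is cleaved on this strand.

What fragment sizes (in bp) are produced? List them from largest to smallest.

EcoRI sites (GAATTC) start at positions 50, 63.
EcoRI cuts after the first base of each site, so after positions 50, 63.
The Wfl98II site (ATTAAT) starts at position 21.
Wfl98II cuts after base 5 of each site (before the last base), so after position 25.
Combined cut positions: 25, 50, 63.
Linear molecule, 3 cuts → 4 fragments:
  1–25 → 25 bp
  26–50 → 25 bp
  51–63 → 13 bp
  64–130 → 67 bp
Sorted largest to smallest: 67, 25, 25, 13 bp.

67, 25, 25, 13 bp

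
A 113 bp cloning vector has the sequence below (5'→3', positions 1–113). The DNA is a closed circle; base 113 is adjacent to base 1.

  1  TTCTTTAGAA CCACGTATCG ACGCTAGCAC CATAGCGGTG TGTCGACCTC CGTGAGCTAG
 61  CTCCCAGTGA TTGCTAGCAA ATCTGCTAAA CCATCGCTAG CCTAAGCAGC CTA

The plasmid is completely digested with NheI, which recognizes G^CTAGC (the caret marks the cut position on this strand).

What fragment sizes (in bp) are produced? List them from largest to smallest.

40, 33, 23, 17 bp

NheI sites (GCTAGC) start at positions 23, 56, 73, 96.
NheI cuts after the first base of each site, so after positions 23, 56, 73, 96.
Circular molecule, 4 cuts → 4 fragments:
  24–56 → 33 bp
  57–73 → 17 bp
  74–96 → 23 bp
  97–113 then 1–23 → 17 + 23 = 40 bp
Sorted largest to smallest: 40, 33, 23, 17 bp.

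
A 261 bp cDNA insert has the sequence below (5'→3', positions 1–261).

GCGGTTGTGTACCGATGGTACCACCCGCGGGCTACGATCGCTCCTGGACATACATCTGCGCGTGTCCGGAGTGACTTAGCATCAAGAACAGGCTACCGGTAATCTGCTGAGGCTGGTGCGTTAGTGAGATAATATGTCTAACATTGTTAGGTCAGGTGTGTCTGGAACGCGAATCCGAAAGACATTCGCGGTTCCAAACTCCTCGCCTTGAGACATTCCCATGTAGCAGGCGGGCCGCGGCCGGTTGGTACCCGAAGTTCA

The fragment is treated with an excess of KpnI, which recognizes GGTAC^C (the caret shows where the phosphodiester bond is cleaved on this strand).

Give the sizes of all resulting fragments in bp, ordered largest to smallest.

230, 21, 10 bp

KpnI sites (GGTACC) start at positions 17, 247.
KpnI cuts after base 5 of each site (before the last base), so after positions 21, 251.
Linear molecule, 2 cuts → 3 fragments:
  1–21 → 21 bp
  22–251 → 230 bp
  252–261 → 10 bp
Sorted largest to smallest: 230, 21, 10 bp.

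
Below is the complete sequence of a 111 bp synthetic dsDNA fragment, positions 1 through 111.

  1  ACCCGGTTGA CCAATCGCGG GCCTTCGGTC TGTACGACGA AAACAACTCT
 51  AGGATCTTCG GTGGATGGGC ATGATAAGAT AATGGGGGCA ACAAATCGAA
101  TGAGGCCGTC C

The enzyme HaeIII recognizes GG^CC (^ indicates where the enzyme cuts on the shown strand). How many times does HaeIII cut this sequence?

2

GGCC occurs starting at positions 20, 104.
HaeIII cuts at 2 sites.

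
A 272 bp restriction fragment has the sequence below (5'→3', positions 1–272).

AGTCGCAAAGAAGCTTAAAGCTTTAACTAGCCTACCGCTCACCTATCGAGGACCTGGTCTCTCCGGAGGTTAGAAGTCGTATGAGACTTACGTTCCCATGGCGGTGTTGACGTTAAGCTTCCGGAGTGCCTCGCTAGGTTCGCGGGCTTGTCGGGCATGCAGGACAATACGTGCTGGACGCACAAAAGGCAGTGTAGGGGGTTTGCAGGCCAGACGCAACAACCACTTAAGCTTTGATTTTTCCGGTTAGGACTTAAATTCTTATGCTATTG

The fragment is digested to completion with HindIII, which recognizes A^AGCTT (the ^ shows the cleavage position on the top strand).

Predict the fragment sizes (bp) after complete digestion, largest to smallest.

HindIII sites (AAGCTT) start at positions 11, 18, 115, 229.
HindIII cuts after the first base of each site, so after positions 11, 18, 115, 229.
Linear molecule, 4 cuts → 5 fragments:
  1–11 → 11 bp
  12–18 → 7 bp
  19–115 → 97 bp
  116–229 → 114 bp
  230–272 → 43 bp
Sorted largest to smallest: 114, 97, 43, 11, 7 bp.

114, 97, 43, 11, 7 bp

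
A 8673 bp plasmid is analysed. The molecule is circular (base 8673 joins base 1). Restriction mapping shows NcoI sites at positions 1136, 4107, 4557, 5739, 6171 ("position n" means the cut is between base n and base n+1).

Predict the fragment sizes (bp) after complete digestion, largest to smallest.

3638, 2971, 1182, 450, 432 bp

Circular molecule, 5 cuts → 5 fragments:
  4107 − 1136 = 2971 bp
  4557 − 4107 = 450 bp
  5739 − 4557 = 1182 bp
  6171 − 5739 = 432 bp
  wrap: 8673 − 6171 + 1136 = 3638 bp
Sorted largest to smallest: 3638, 2971, 1182, 450, 432 bp.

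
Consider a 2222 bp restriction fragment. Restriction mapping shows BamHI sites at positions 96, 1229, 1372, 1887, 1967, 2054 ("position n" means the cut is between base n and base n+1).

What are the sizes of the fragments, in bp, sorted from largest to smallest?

Linear molecule, 6 cuts → 7 fragments:
  96 − 0 = 96 bp
  1229 − 96 = 1133 bp
  1372 − 1229 = 143 bp
  1887 − 1372 = 515 bp
  1967 − 1887 = 80 bp
  2054 − 1967 = 87 bp
  2222 − 2054 = 168 bp
Sorted largest to smallest: 1133, 515, 168, 143, 96, 87, 80 bp.

1133, 515, 168, 143, 96, 87, 80 bp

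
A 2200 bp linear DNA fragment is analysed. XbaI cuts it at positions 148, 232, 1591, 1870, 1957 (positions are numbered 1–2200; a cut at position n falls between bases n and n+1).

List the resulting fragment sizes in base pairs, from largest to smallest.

1359, 279, 243, 148, 87, 84 bp

Linear molecule, 5 cuts → 6 fragments:
  148 − 0 = 148 bp
  232 − 148 = 84 bp
  1591 − 232 = 1359 bp
  1870 − 1591 = 279 bp
  1957 − 1870 = 87 bp
  2200 − 1957 = 243 bp
Sorted largest to smallest: 1359, 279, 243, 148, 87, 84 bp.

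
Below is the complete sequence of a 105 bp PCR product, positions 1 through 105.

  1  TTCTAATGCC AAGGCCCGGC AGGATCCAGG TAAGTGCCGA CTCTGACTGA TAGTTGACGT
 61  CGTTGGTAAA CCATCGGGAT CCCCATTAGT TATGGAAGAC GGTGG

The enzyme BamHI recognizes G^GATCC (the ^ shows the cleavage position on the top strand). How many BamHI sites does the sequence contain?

2

GGATCC occurs starting at positions 22, 77.
BamHI cuts at 2 sites.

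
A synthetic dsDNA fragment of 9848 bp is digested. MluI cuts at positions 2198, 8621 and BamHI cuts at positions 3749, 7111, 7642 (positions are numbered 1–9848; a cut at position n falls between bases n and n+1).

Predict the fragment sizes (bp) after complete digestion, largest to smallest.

3362, 2198, 1551, 1227, 979, 531 bp

Combined cut positions (sorted): 2198, 3749, 7111, 7642, 8621.
Linear molecule, 5 cuts → 6 fragments:
  2198 − 0 = 2198 bp
  3749 − 2198 = 1551 bp
  7111 − 3749 = 3362 bp
  7642 − 7111 = 531 bp
  8621 − 7642 = 979 bp
  9848 − 8621 = 1227 bp
Sorted largest to smallest: 3362, 2198, 1551, 1227, 979, 531 bp.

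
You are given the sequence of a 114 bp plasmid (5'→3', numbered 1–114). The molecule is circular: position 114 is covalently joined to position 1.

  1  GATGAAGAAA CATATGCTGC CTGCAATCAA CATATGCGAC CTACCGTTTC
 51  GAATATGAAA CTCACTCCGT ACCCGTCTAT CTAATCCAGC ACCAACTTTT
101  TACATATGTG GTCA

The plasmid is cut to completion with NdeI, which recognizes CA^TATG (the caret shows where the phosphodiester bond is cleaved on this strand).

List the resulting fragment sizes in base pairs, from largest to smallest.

NdeI sites (CATATG) start at positions 11, 31, 103.
NdeI cuts after base 2 of each site, so after positions 12, 32, 104.
Circular molecule, 3 cuts → 3 fragments:
  13–32 → 20 bp
  33–104 → 72 bp
  105–114 then 1–12 → 10 + 12 = 22 bp
Sorted largest to smallest: 72, 22, 20 bp.

72, 22, 20 bp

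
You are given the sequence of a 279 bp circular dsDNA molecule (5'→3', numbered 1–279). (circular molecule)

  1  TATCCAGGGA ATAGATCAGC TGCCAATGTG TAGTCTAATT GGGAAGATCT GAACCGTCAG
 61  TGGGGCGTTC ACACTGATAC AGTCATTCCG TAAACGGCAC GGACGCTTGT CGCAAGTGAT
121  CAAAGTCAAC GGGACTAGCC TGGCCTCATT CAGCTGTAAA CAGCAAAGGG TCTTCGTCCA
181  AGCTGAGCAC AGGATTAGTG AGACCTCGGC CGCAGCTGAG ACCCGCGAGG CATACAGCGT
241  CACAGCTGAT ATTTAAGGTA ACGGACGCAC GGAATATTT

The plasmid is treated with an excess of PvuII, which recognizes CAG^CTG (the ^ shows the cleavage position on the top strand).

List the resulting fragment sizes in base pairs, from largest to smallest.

134, 62, 53, 30 bp

PvuII sites (CAGCTG) start at positions 17, 151, 213, 243.
PvuII cuts after base 3 of each site, so after positions 19, 153, 215, 245.
Circular molecule, 4 cuts → 4 fragments:
  20–153 → 134 bp
  154–215 → 62 bp
  216–245 → 30 bp
  246–279 then 1–19 → 34 + 19 = 53 bp
Sorted largest to smallest: 134, 62, 53, 30 bp.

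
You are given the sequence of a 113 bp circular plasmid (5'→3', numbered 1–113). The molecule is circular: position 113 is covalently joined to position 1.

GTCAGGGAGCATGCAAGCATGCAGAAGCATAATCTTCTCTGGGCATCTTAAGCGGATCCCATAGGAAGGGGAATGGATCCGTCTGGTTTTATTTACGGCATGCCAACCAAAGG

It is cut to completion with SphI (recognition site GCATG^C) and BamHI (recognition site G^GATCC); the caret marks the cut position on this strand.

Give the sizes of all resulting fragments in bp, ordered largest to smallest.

SphI sites (GCATGC) start at positions 9, 17, 98.
SphI cuts after base 5 of each site (before the last base), so after positions 13, 21, 102.
BamHI sites (GGATCC) start at positions 54, 75.
BamHI cuts after the first base of each site, so after positions 54, 75.
Combined cut positions: 13, 21, 54, 75, 102.
Circular molecule, 5 cuts → 5 fragments:
  14–21 → 8 bp
  22–54 → 33 bp
  55–75 → 21 bp
  76–102 → 27 bp
  103–113 then 1–13 → 11 + 13 = 24 bp
Sorted largest to smallest: 33, 27, 24, 21, 8 bp.

33, 27, 24, 21, 8 bp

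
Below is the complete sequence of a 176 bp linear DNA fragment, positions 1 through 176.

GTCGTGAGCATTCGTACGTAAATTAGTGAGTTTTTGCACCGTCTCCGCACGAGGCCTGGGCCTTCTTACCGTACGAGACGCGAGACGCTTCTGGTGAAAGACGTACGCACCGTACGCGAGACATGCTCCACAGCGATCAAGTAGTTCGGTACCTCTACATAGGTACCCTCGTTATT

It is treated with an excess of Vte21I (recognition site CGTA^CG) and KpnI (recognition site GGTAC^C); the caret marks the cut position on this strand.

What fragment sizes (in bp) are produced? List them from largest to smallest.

Vte21I sites (CGTACG) start at positions 13, 70, 102, 111.
Vte21I cuts after base 4 of each site, so after positions 16, 73, 105, 114.
KpnI sites (GGTACC) start at positions 148, 162.
KpnI cuts after base 5 of each site (before the last base), so after positions 152, 166.
Combined cut positions: 16, 73, 105, 114, 152, 166.
Linear molecule, 6 cuts → 7 fragments:
  1–16 → 16 bp
  17–73 → 57 bp
  74–105 → 32 bp
  106–114 → 9 bp
  115–152 → 38 bp
  153–166 → 14 bp
  167–176 → 10 bp
Sorted largest to smallest: 57, 38, 32, 16, 14, 10, 9 bp.

57, 38, 32, 16, 14, 10, 9 bp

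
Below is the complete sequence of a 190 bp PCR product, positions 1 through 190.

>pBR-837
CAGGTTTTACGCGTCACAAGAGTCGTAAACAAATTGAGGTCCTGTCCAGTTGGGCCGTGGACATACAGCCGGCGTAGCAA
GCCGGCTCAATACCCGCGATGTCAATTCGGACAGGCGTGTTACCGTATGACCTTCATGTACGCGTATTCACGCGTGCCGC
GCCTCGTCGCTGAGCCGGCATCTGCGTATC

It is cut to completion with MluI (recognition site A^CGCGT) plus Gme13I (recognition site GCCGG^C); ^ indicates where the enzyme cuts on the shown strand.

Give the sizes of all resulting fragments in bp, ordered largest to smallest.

63, 55, 28, 13, 12, 10, 9 bp

MluI sites (ACGCGT) start at positions 9, 140, 150.
MluI cuts after the first base of each site, so after positions 9, 140, 150.
Gme13I sites (GCCGGC) start at positions 68, 81, 174.
Gme13I cuts after base 5 of each site (before the last base), so after positions 72, 85, 178.
Combined cut positions: 9, 72, 85, 140, 150, 178.
Linear molecule, 6 cuts → 7 fragments:
  1–9 → 9 bp
  10–72 → 63 bp
  73–85 → 13 bp
  86–140 → 55 bp
  141–150 → 10 bp
  151–178 → 28 bp
  179–190 → 12 bp
Sorted largest to smallest: 63, 55, 28, 13, 12, 10, 9 bp.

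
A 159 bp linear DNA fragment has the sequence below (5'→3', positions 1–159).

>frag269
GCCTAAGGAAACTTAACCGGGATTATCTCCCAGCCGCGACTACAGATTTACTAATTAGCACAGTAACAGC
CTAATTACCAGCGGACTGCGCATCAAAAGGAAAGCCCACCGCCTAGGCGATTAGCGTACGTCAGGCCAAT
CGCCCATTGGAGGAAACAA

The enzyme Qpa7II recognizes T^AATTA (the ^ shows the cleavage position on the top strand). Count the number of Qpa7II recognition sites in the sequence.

TAATTA occurs starting at positions 52, 72.
Qpa7II cuts at 2 sites.

2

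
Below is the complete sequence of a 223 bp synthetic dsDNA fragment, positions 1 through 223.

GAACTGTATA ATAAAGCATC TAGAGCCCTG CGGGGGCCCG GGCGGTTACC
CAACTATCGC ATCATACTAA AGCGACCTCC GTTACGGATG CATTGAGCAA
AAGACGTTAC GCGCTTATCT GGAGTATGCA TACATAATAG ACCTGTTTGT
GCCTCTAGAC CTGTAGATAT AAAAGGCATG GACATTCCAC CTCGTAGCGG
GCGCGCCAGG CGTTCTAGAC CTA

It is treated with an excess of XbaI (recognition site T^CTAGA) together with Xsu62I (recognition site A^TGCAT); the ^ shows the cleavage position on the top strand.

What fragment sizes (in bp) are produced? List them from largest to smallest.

69, 60, 38, 28, 19, 9 bp

XbaI sites (TCTAGA) start at positions 19, 154, 214.
XbaI cuts after the first base of each site, so after positions 19, 154, 214.
Xsu62I sites (ATGCAT) start at positions 88, 126.
Xsu62I cuts after the first base of each site, so after positions 88, 126.
Combined cut positions: 19, 88, 126, 154, 214.
Linear molecule, 5 cuts → 6 fragments:
  1–19 → 19 bp
  20–88 → 69 bp
  89–126 → 38 bp
  127–154 → 28 bp
  155–214 → 60 bp
  215–223 → 9 bp
Sorted largest to smallest: 69, 60, 38, 28, 19, 9 bp.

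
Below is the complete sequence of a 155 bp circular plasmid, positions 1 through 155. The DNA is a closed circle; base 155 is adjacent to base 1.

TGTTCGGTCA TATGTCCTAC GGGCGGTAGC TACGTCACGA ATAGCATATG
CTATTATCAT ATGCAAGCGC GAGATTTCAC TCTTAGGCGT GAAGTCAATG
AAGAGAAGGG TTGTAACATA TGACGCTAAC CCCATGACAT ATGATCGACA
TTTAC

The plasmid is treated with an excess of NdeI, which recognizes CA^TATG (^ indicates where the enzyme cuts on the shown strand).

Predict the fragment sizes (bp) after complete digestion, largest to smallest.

59, 36, 26, 21, 13 bp

NdeI sites (CATATG) start at positions 9, 45, 58, 117, 138.
NdeI cuts after base 2 of each site, so after positions 10, 46, 59, 118, 139.
Circular molecule, 5 cuts → 5 fragments:
  11–46 → 36 bp
  47–59 → 13 bp
  60–118 → 59 bp
  119–139 → 21 bp
  140–155 then 1–10 → 16 + 10 = 26 bp
Sorted largest to smallest: 59, 36, 26, 21, 13 bp.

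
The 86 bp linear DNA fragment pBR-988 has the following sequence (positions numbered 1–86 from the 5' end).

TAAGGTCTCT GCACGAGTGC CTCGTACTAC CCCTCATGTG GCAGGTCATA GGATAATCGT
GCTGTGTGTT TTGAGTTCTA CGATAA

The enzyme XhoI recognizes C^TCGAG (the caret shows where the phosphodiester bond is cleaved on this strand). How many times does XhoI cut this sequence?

No occurrence of CTCGAG is present in the sequence.
XhoI does not cut: 0 sites.

0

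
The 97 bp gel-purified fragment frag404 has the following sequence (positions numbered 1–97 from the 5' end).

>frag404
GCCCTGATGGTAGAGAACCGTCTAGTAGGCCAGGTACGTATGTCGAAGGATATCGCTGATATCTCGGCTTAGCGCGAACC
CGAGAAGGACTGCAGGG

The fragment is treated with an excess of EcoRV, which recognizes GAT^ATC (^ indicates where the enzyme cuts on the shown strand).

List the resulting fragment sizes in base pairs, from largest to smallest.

EcoRV sites (GATATC) start at positions 49, 58.
EcoRV cuts after base 3 of each site, so after positions 51, 60.
Linear molecule, 2 cuts → 3 fragments:
  1–51 → 51 bp
  52–60 → 9 bp
  61–97 → 37 bp
Sorted largest to smallest: 51, 37, 9 bp.

51, 37, 9 bp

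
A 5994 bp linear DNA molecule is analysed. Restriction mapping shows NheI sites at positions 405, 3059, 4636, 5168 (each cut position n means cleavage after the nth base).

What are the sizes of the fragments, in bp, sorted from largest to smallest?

2654, 1577, 826, 532, 405 bp

Linear molecule, 4 cuts → 5 fragments:
  405 − 0 = 405 bp
  3059 − 405 = 2654 bp
  4636 − 3059 = 1577 bp
  5168 − 4636 = 532 bp
  5994 − 5168 = 826 bp
Sorted largest to smallest: 2654, 1577, 826, 532, 405 bp.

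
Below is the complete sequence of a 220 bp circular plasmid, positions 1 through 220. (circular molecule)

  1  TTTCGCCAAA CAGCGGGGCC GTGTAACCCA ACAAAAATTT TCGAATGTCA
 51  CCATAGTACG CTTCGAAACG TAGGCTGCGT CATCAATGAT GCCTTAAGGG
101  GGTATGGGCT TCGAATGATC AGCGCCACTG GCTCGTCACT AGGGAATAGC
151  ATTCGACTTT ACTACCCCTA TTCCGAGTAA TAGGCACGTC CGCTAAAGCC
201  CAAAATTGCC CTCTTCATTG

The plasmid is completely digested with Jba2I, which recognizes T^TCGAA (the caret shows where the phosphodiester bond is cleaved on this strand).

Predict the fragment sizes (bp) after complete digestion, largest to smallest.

Jba2I sites (TTCGAA) start at positions 40, 62, 110.
Jba2I cuts after the first base of each site, so after positions 40, 62, 110.
Circular molecule, 3 cuts → 3 fragments:
  41–62 → 22 bp
  63–110 → 48 bp
  111–220 then 1–40 → 110 + 40 = 150 bp
Sorted largest to smallest: 150, 48, 22 bp.

150, 48, 22 bp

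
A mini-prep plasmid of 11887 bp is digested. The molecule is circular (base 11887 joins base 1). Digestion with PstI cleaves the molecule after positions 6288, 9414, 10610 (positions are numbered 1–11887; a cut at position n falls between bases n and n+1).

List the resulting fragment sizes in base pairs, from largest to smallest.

Circular molecule, 3 cuts → 3 fragments:
  9414 − 6288 = 3126 bp
  10610 − 9414 = 1196 bp
  wrap: 11887 − 10610 + 6288 = 7565 bp
Sorted largest to smallest: 7565, 3126, 1196 bp.

7565, 3126, 1196 bp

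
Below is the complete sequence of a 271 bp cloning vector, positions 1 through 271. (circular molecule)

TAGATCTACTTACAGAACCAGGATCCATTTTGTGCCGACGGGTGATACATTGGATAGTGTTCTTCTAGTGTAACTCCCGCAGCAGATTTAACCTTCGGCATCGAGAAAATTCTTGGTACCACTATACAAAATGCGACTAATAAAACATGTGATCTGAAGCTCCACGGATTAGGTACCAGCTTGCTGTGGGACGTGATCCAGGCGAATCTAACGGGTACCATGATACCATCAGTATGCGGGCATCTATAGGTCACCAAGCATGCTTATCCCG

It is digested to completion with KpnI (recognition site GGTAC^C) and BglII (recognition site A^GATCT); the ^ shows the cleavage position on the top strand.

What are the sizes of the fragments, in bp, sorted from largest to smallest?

KpnI sites (GGTACC) start at positions 115, 172, 214.
KpnI cuts after base 5 of each site (before the last base), so after positions 119, 176, 218.
The BglII site (AGATCT) starts at position 2.
BglII cuts after the first base of each site, so after position 2.
Combined cut positions: 2, 119, 176, 218.
Circular molecule, 4 cuts → 4 fragments:
  3–119 → 117 bp
  120–176 → 57 bp
  177–218 → 42 bp
  219–271 then 1–2 → 53 + 2 = 55 bp
Sorted largest to smallest: 117, 57, 55, 42 bp.

117, 57, 55, 42 bp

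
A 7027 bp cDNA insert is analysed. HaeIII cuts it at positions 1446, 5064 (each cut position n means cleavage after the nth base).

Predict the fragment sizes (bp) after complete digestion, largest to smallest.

3618, 1963, 1446 bp

Linear molecule, 2 cuts → 3 fragments:
  1446 − 0 = 1446 bp
  5064 − 1446 = 3618 bp
  7027 − 5064 = 1963 bp
Sorted largest to smallest: 3618, 1963, 1446 bp.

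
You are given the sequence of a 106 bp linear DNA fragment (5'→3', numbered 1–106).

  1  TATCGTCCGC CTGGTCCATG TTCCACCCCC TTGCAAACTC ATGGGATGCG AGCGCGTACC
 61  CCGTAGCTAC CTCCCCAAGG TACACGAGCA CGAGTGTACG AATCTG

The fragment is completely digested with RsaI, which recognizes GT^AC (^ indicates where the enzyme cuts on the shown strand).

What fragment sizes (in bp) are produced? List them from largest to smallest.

RsaI sites (GTAC) start at positions 56, 80, 96.
RsaI cuts after base 2 of each site, so after positions 57, 81, 97.
Linear molecule, 3 cuts → 4 fragments:
  1–57 → 57 bp
  58–81 → 24 bp
  82–97 → 16 bp
  98–106 → 9 bp
Sorted largest to smallest: 57, 24, 16, 9 bp.

57, 24, 16, 9 bp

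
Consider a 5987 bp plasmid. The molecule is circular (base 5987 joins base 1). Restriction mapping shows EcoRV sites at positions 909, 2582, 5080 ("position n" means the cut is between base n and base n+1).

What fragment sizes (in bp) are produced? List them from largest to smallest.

Circular molecule, 3 cuts → 3 fragments:
  2582 − 909 = 1673 bp
  5080 − 2582 = 2498 bp
  wrap: 5987 − 5080 + 909 = 1816 bp
Sorted largest to smallest: 2498, 1816, 1673 bp.

2498, 1816, 1673 bp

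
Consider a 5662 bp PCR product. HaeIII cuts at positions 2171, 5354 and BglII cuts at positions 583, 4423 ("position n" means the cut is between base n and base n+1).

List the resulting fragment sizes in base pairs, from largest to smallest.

2252, 1588, 931, 583, 308 bp

Combined cut positions (sorted): 583, 2171, 4423, 5354.
Linear molecule, 4 cuts → 5 fragments:
  583 − 0 = 583 bp
  2171 − 583 = 1588 bp
  4423 − 2171 = 2252 bp
  5354 − 4423 = 931 bp
  5662 − 5354 = 308 bp
Sorted largest to smallest: 2252, 1588, 931, 583, 308 bp.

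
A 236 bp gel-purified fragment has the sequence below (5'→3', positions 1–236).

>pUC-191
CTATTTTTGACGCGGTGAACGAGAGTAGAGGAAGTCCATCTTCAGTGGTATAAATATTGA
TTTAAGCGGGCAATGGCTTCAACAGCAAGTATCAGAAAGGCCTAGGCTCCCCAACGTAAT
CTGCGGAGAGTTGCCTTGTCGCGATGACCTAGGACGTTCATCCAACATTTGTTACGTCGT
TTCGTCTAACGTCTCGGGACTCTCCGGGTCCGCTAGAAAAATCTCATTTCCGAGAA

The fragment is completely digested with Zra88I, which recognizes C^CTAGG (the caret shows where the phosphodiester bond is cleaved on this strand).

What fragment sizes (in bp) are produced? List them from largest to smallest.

Zra88I sites (CCTAGG) start at positions 101, 148.
Zra88I cuts after the first base of each site, so after positions 101, 148.
Linear molecule, 2 cuts → 3 fragments:
  1–101 → 101 bp
  102–148 → 47 bp
  149–236 → 88 bp
Sorted largest to smallest: 101, 88, 47 bp.

101, 88, 47 bp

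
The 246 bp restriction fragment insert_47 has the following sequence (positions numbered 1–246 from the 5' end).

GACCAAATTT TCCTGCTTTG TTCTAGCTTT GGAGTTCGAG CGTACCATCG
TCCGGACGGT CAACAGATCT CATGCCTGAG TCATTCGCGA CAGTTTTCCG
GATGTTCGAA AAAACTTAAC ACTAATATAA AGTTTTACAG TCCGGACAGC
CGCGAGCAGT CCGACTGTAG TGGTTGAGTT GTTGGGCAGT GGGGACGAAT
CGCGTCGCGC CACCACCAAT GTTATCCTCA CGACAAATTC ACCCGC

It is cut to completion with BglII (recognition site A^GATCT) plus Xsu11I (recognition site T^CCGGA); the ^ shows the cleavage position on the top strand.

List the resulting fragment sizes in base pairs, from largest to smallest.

The BglII site (AGATCT) starts at position 65.
BglII cuts after the first base of each site, so after position 65.
Xsu11I sites (TCCGGA) start at positions 51, 97, 141.
Xsu11I cuts after the first base of each site, so after positions 51, 97, 141.
Combined cut positions: 51, 65, 97, 141.
Linear molecule, 4 cuts → 5 fragments:
  1–51 → 51 bp
  52–65 → 14 bp
  66–97 → 32 bp
  98–141 → 44 bp
  142–246 → 105 bp
Sorted largest to smallest: 105, 51, 44, 32, 14 bp.

105, 51, 44, 32, 14 bp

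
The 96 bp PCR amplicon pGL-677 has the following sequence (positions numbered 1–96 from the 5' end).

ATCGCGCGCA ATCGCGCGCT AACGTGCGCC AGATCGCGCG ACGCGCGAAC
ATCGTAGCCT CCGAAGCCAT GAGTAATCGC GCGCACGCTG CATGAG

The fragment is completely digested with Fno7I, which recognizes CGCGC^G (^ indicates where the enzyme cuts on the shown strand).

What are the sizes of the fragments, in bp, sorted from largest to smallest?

36, 22, 14, 10, 7, 7 bp

Fno7I sites (CGCGCG) start at positions 3, 13, 35, 42, 78.
Fno7I cuts after base 5 of each site (before the last base), so after positions 7, 17, 39, 46, 82.
Linear molecule, 5 cuts → 6 fragments:
  1–7 → 7 bp
  8–17 → 10 bp
  18–39 → 22 bp
  40–46 → 7 bp
  47–82 → 36 bp
  83–96 → 14 bp
Sorted largest to smallest: 36, 22, 14, 10, 7, 7 bp.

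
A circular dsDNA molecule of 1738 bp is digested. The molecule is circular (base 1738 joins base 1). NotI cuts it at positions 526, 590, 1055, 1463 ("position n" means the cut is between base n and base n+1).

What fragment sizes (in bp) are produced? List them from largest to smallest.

Circular molecule, 4 cuts → 4 fragments:
  590 − 526 = 64 bp
  1055 − 590 = 465 bp
  1463 − 1055 = 408 bp
  wrap: 1738 − 1463 + 526 = 801 bp
Sorted largest to smallest: 801, 465, 408, 64 bp.

801, 465, 408, 64 bp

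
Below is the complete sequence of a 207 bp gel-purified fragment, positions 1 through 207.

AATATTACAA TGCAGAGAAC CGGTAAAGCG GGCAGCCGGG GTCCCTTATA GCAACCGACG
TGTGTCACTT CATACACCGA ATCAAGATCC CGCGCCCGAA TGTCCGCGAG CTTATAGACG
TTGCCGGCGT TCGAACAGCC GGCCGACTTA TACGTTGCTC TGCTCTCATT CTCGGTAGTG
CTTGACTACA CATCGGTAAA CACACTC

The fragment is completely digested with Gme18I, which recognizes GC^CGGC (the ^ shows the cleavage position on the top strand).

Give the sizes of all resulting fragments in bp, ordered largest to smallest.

Gme18I sites (GCCGGC) start at positions 123, 138.
Gme18I cuts after base 2 of each site, so after positions 124, 139.
Linear molecule, 2 cuts → 3 fragments:
  1–124 → 124 bp
  125–139 → 15 bp
  140–207 → 68 bp
Sorted largest to smallest: 124, 68, 15 bp.

124, 68, 15 bp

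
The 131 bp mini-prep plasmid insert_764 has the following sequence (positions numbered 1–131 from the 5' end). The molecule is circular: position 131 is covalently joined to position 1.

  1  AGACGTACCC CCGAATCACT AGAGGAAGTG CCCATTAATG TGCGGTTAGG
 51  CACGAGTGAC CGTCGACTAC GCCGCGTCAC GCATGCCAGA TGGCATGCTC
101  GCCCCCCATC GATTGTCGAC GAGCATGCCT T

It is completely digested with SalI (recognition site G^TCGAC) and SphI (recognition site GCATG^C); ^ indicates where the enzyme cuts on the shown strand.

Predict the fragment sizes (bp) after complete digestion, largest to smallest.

SalI sites (GTCGAC) start at positions 62, 115.
SalI cuts after the first base of each site, so after positions 62, 115.
SphI sites (GCATGC) start at positions 81, 93, 123.
SphI cuts after base 5 of each site (before the last base), so after positions 85, 97, 127.
Combined cut positions: 62, 85, 97, 115, 127.
Circular molecule, 5 cuts → 5 fragments:
  63–85 → 23 bp
  86–97 → 12 bp
  98–115 → 18 bp
  116–127 → 12 bp
  128–131 then 1–62 → 4 + 62 = 66 bp
Sorted largest to smallest: 66, 23, 18, 12, 12 bp.

66, 23, 18, 12, 12 bp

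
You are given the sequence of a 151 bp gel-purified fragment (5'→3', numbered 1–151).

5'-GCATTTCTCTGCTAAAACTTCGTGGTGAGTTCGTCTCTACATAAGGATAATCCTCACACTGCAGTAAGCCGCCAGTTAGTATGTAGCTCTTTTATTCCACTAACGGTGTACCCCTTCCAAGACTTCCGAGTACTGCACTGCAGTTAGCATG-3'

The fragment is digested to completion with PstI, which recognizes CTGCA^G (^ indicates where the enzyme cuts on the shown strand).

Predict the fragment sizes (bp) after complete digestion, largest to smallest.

79, 63, 9 bp

PstI sites (CTGCAG) start at positions 59, 138.
PstI cuts after base 5 of each site (before the last base), so after positions 63, 142.
Linear molecule, 2 cuts → 3 fragments:
  1–63 → 63 bp
  64–142 → 79 bp
  143–151 → 9 bp
Sorted largest to smallest: 79, 63, 9 bp.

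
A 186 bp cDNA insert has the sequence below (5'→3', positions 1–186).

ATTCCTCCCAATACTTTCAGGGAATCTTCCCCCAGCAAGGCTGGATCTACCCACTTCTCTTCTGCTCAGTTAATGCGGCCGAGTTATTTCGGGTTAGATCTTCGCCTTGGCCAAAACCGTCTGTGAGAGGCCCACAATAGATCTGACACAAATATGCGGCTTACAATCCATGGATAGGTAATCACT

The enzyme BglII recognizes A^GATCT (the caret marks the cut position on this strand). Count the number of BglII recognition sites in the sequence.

2

AGATCT occurs starting at positions 96, 139.
BglII cuts at 2 sites.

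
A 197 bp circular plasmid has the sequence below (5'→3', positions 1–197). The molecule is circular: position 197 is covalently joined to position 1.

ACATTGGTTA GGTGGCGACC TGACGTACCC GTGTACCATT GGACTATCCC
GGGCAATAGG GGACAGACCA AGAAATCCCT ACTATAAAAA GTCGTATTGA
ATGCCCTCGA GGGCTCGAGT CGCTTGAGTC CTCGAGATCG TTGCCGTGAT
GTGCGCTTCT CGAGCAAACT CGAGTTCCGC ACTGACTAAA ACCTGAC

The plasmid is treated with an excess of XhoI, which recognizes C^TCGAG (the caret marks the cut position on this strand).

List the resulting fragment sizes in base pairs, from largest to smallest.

134, 28, 17, 10, 8 bp

XhoI sites (CTCGAG) start at positions 106, 114, 131, 159, 169.
XhoI cuts after the first base of each site, so after positions 106, 114, 131, 159, 169.
Circular molecule, 5 cuts → 5 fragments:
  107–114 → 8 bp
  115–131 → 17 bp
  132–159 → 28 bp
  160–169 → 10 bp
  170–197 then 1–106 → 28 + 106 = 134 bp
Sorted largest to smallest: 134, 28, 17, 10, 8 bp.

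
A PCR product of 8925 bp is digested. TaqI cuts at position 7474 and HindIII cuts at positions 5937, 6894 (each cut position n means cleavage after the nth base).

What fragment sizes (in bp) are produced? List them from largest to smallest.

Combined cut positions (sorted): 5937, 6894, 7474.
Linear molecule, 3 cuts → 4 fragments:
  5937 − 0 = 5937 bp
  6894 − 5937 = 957 bp
  7474 − 6894 = 580 bp
  8925 − 7474 = 1451 bp
Sorted largest to smallest: 5937, 1451, 957, 580 bp.

5937, 1451, 957, 580 bp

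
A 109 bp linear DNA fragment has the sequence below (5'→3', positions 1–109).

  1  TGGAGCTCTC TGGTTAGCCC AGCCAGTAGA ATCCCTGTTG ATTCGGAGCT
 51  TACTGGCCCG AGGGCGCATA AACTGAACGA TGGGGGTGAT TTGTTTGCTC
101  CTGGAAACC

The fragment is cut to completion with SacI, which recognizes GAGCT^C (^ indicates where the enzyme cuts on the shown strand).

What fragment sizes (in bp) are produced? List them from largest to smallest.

The SacI site (GAGCTC) starts at position 3.
SacI cuts after base 5 of each site (before the last base), so after position 7.
Linear molecule, 1 cut → 2 fragments:
  1–7 → 7 bp
  8–109 → 102 bp
Sorted largest to smallest: 102, 7 bp.

102, 7 bp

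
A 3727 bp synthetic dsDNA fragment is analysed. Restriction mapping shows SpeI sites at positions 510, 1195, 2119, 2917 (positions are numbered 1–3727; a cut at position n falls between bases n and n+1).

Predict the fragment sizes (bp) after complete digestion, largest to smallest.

Linear molecule, 4 cuts → 5 fragments:
  510 − 0 = 510 bp
  1195 − 510 = 685 bp
  2119 − 1195 = 924 bp
  2917 − 2119 = 798 bp
  3727 − 2917 = 810 bp
Sorted largest to smallest: 924, 810, 798, 685, 510 bp.

924, 810, 798, 685, 510 bp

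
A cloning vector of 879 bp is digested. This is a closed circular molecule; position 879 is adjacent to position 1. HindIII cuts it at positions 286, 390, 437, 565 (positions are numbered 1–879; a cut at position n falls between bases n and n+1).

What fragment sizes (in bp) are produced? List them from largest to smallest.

600, 128, 104, 47 bp

Circular molecule, 4 cuts → 4 fragments:
  390 − 286 = 104 bp
  437 − 390 = 47 bp
  565 − 437 = 128 bp
  wrap: 879 − 565 + 286 = 600 bp
Sorted largest to smallest: 600, 128, 104, 47 bp.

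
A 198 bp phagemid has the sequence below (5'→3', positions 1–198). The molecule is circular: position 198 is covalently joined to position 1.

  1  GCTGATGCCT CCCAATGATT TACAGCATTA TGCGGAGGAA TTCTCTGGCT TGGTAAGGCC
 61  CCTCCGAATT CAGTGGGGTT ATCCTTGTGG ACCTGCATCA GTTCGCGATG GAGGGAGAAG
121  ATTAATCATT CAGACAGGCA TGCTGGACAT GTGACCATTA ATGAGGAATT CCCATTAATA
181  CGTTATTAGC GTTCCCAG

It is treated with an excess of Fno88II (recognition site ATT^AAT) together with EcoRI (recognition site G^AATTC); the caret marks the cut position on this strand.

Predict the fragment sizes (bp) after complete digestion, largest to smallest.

60, 57, 36, 28, 10, 7 bp

Fno88II sites (ATTAAT) start at positions 121, 157, 174.
Fno88II cuts after base 3 of each site, so after positions 123, 159, 176.
EcoRI sites (GAATTC) start at positions 38, 66, 166.
EcoRI cuts after the first base of each site, so after positions 38, 66, 166.
Combined cut positions: 38, 66, 123, 159, 166, 176.
Circular molecule, 6 cuts → 6 fragments:
  39–66 → 28 bp
  67–123 → 57 bp
  124–159 → 36 bp
  160–166 → 7 bp
  167–176 → 10 bp
  177–198 then 1–38 → 22 + 38 = 60 bp
Sorted largest to smallest: 60, 57, 36, 28, 10, 7 bp.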